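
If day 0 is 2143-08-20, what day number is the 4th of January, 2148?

1598

Aug 20, 2143 → Aug 20, 2144: 366 days (Feb 29, 2144 is in that span).
Aug 20, 2144 → Aug 20, 2145: 365 days.
Aug 20, 2145 → Aug 20, 2146: 365 days.
Aug 20, 2146 → Aug 20, 2147: 365 days.
Aug 20, 2147 → Sep 20, 2147: 31 days (August has 31).
Sep 20, 2147 → Oct 20, 2147: 30 days (September has 30).
Oct 20, 2147 → Nov 20, 2147: 31 days (October has 31).
Nov 20, 2147 → Dec 20, 2147: 30 days (November has 30).
Dec 20, 2147 → Jan 4, 2148: 15 days.
Total: 1598 days.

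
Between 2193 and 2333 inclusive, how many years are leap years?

33

Multiples of 4 in [2193,2333]: 35.
Of those, multiples of 100: 2 (not leap unless ÷400).
Multiples of 400: 0.
Leap years = 35 − 2 + 0 = 33.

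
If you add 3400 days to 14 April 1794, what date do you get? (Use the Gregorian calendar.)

August 6, 1803

+365 (one year) → Apr 14, 1795 (3035 left).
+366 (one year; includes Feb 29, 1796) → Apr 14, 1796 (2669 left).
+365 (one year) → Apr 14, 1797 (2304 left).
+365 (one year) → Apr 14, 1798 (1939 left).
+365 (one year) → Apr 14, 1799 (1574 left).
+365 (one year) → Apr 14, 1800 (1209 left).
+365 (one year) → Apr 14, 1801 (844 left).
+365 (one year) → Apr 14, 1802 (479 left).
+365 (one year) → Apr 14, 1803 (114 left).
Apr has 30 days: +17 → May 1, 1803 (97 left).
May has 31 days: +31 → Jun 1, 1803 (66 left).
Jun has 30 days: +30 → Jul 1, 1803 (36 left).
Jul has 31 days: +31 → Aug 1, 1803 (5 left).
+5 → Aug 6, 1803.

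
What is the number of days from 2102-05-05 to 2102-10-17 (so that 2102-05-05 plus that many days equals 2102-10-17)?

165

May 5, 2102 → Jun 5, 2102: 31 days (May has 31).
Jun 5, 2102 → Jul 5, 2102: 30 days (June has 30).
Jul 5, 2102 → Aug 5, 2102: 31 days (July has 31).
Aug 5, 2102 → Sep 5, 2102: 31 days (August has 31).
Sep 5, 2102 → Oct 5, 2102: 30 days (September has 30).
Oct 5, 2102 → Oct 17, 2102: 12 days.
Total: 165 days.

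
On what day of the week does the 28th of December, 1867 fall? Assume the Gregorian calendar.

Doomsday rule: the anchor day for the 1800s is Friday. For year 67: 67÷12 = 5 r 7, and 7÷4 = 1, so 5+7+1 = 13.
Friday + 13 ≡ Thursday — that's 1867's doomsday.
In December the doomsday date is Dec 12.
Dec 28 is 16 days after Dec 12; 16 mod 7 = 2, so Thursday + 2 = Saturday.

Saturday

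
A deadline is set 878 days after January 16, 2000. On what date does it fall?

June 12, 2002

+366 (one year; includes Feb 29, 2000) → Jan 16, 2001 (512 left).
+365 (one year) → Jan 16, 2002 (147 left).
Jan has 31 days: +16 → Feb 1, 2002 (131 left).
Feb has 28 days: +28 → Mar 1, 2002 (103 left).
Mar has 31 days: +31 → Apr 1, 2002 (72 left).
Apr has 30 days: +30 → May 1, 2002 (42 left).
May has 31 days: +31 → Jun 1, 2002 (11 left).
+11 → Jun 12, 2002.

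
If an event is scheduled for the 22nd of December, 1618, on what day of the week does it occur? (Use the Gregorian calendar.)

Doomsday rule: the anchor day for the 1600s is Tuesday. For year 18: 18÷12 = 1 r 6, and 6÷4 = 1, so 1+6+1 = 8.
Tuesday + 8 ≡ Wednesday — that's 1618's doomsday.
In December the doomsday date is Dec 12.
Dec 22 is 10 days after Dec 12; 10 mod 7 = 3, so Wednesday + 3 = Saturday.

Saturday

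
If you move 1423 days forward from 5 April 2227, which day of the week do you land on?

Saturday

First find the weekday of Apr 5, 2227. Doomsday rule: the anchor day for the 2200s is Friday. For year 27: 27÷12 = 2 r 3, and 3÷4 = 0, so 2+3+0 = 5.
Friday + 5 ≡ Wednesday — that's 2227's doomsday.
In April the doomsday date is Apr 4.
Apr 5 is 1 day after Apr 4; 1 mod 7 = 1, so Wednesday + 1 = Thursday.
1423 mod 7 = 2, so 1423 days after a Thursday is Thursday + 2 = Saturday.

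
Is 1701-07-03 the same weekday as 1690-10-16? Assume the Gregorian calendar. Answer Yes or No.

From Oct 16, 1690 to Jul 3, 1701 is 3912 days.
3912 mod 7 = 6, so they are different weekdays.
(Oct 16, 1690 is a Monday; Jul 3, 1701 is a Sunday.)

No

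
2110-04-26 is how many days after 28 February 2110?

Feb 28, 2110 → Mar 28, 2110: 28 days (February has 28).
Mar 28, 2110 → Apr 26, 2110: 29 days.
Total: 57 days.

57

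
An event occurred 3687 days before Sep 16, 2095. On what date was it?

August 12, 2085

−365 (one year) → Sep 16, 2094 (3322 left).
−365 (one year) → Sep 16, 2093 (2957 left).
−365 (one year) → Sep 16, 2092 (2592 left).
−366 (one year; includes Feb 29, 2092) → Sep 16, 2091 (2226 left).
−365 (one year) → Sep 16, 2090 (1861 left).
−365 (one year) → Sep 16, 2089 (1496 left).
−365 (one year) → Sep 16, 2088 (1131 left).
−366 (one year; includes Feb 29, 2088) → Sep 16, 2087 (765 left).
−365 (one year) → Sep 16, 2086 (400 left).
−16 → Aug 31, 2086 (end of Aug, 31 days; 384 left).
−31 → Jul 31, 2086 (end of Jul, 31 days; 353 left).
−31 → Jun 30, 2086 (end of Jun, 30 days; 322 left).
−30 → May 31, 2086 (end of May, 31 days; 292 left).
−31 → Apr 30, 2086 (end of Apr, 30 days; 261 left).
−30 → Mar 31, 2086 (end of Mar, 31 days; 231 left).
−31 → Feb 28, 2086 (end of Feb, 28 days; 200 left).
−28 → Jan 31, 2086 (end of Jan, 31 days; 172 left).
−31 → Dec 31, 2085 (end of Dec, 31 days; 141 left).
−31 → Nov 30, 2085 (end of Nov, 30 days; 110 left).
−30 → Oct 31, 2085 (end of Oct, 31 days; 80 left).
−31 → Sep 30, 2085 (end of Sep, 30 days; 49 left).
−30 → Aug 31, 2085 (end of Aug, 31 days; 19 left).
−19 → Aug 12, 2085.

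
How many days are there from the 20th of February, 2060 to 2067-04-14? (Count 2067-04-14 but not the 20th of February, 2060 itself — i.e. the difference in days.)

2610

Feb 20, 2060 → Feb 20, 2061: 366 days (Feb 29, 2060 is in that span).
Feb 20, 2061 → Feb 20, 2062: 365 days.
Feb 20, 2062 → Feb 20, 2063: 365 days.
Feb 20, 2063 → Feb 20, 2064: 365 days.
Feb 20, 2064 → Feb 20, 2065: 366 days (Feb 29, 2064 is in that span).
Feb 20, 2065 → Feb 20, 2066: 365 days.
Feb 20, 2066 → Feb 20, 2067: 365 days.
Feb 20, 2067 → Mar 20, 2067: 28 days (February has 28).
Mar 20, 2067 → Apr 14, 2067: 25 days.
Total: 2610 days.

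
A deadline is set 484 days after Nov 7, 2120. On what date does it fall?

+365 (one year) → Nov 7, 2121 (119 left).
Nov has 30 days: +24 → Dec 1, 2121 (95 left).
Dec has 31 days: +31 → Jan 1, 2122 (64 left).
Jan has 31 days: +31 → Feb 1, 2122 (33 left).
Feb has 28 days: +28 → Mar 1, 2122 (5 left).
+5 → Mar 6, 2122.

March 6, 2122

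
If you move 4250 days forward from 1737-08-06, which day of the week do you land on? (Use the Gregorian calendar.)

Wednesday

First find the weekday of Aug 6, 1737. Doomsday rule: the anchor day for the 1700s is Sunday. For year 37: 37÷12 = 3 r 1, and 1÷4 = 0, so 3+1+0 = 4.
Sunday + 4 ≡ Thursday — that's 1737's doomsday.
In August the doomsday date is Aug 8.
Aug 6 is 2 days before Aug 8; 2 mod 7 = 2, so Thursday − 2 = Tuesday.
4250 mod 7 = 1, so 4250 days after a Tuesday is Tuesday + 1 = Wednesday.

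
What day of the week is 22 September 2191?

Thursday

Doomsday rule: the anchor day for the 2100s is Sunday. For year 91: 91÷12 = 7 r 7, and 7÷4 = 1, so 7+7+1 = 15.
Sunday + 15 ≡ Monday — that's 2191's doomsday.
In September the doomsday date is Sep 5.
Sep 22 is 17 days after Sep 5; 17 mod 7 = 3, so Monday + 3 = Thursday.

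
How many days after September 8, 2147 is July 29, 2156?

Sep 8, 2147 → Sep 8, 2148: 366 days (Feb 29, 2148 is in that span).
Sep 8, 2148 → Sep 8, 2149: 365 days.
Sep 8, 2149 → Sep 8, 2150: 365 days.
Sep 8, 2150 → Sep 8, 2151: 365 days.
Sep 8, 2151 → Sep 8, 2152: 366 days (Feb 29, 2152 is in that span).
Sep 8, 2152 → Sep 8, 2153: 365 days.
Sep 8, 2153 → Sep 8, 2154: 365 days.
Sep 8, 2154 → Sep 8, 2155: 365 days.
Sep 8, 2155 → Oct 8, 2155: 30 days (September has 30).
Oct 8, 2155 → Nov 8, 2155: 31 days (October has 31).
Nov 8, 2155 → Dec 8, 2155: 30 days (November has 30).
Dec 8, 2155 → Jan 8, 2156: 31 days (December has 31).
Jan 8, 2156 → Feb 8, 2156: 31 days (January has 31).
Feb 8, 2156 → Mar 8, 2156: 29 days (February has 29).
Mar 8, 2156 → Apr 8, 2156: 31 days (March has 31).
Apr 8, 2156 → May 8, 2156: 30 days (April has 30).
May 8, 2156 → Jun 8, 2156: 31 days (May has 31).
Jun 8, 2156 → Jul 8, 2156: 30 days (June has 30).
Jul 8, 2156 → Jul 29, 2156: 21 days.
Total: 3247 days.

3247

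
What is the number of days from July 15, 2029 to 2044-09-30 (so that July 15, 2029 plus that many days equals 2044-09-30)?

Jul 15, 2029 → Jul 15, 2030: 365 days.
Jul 15, 2030 → Jul 15, 2031: 365 days.
Jul 15, 2031 → Jul 15, 2032: 366 days (Feb 29, 2032 is in that span).
Jul 15, 2032 → Jul 15, 2033: 365 days.
Jul 15, 2033 → Jul 15, 2034: 365 days.
Jul 15, 2034 → Jul 15, 2035: 365 days.
Jul 15, 2035 → Jul 15, 2036: 366 days (Feb 29, 2036 is in that span).
Jul 15, 2036 → Jul 15, 2037: 365 days.
Jul 15, 2037 → Jul 15, 2038: 365 days.
Jul 15, 2038 → Jul 15, 2039: 365 days.
Jul 15, 2039 → Jul 15, 2040: 366 days (Feb 29, 2040 is in that span).
Jul 15, 2040 → Jul 15, 2041: 365 days.
Jul 15, 2041 → Jul 15, 2042: 365 days.
Jul 15, 2042 → Jul 15, 2043: 365 days.
Jul 15, 2043 → Jul 15, 2044: 366 days (Feb 29, 2044 is in that span).
Jul 15, 2044 → Aug 15, 2044: 31 days (July has 31).
Aug 15, 2044 → Sep 15, 2044: 31 days (August has 31).
Sep 15, 2044 → Sep 30, 2044: 15 days.
Total: 5556 days.

5556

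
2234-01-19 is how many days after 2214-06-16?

Jun 16, 2214 → Jun 16, 2215: 365 days.
Jun 16, 2215 → Jun 16, 2216: 366 days (Feb 29, 2216 is in that span).
Jun 16, 2216 → Jun 16, 2217: 365 days.
Jun 16, 2217 → Jun 16, 2218: 365 days.
Jun 16, 2218 → Jun 16, 2219: 365 days.
Jun 16, 2219 → Jun 16, 2220: 366 days (Feb 29, 2220 is in that span).
Jun 16, 2220 → Jun 16, 2221: 365 days.
Jun 16, 2221 → Jun 16, 2222: 365 days.
Jun 16, 2222 → Jun 16, 2223: 365 days.
Jun 16, 2223 → Jun 16, 2224: 366 days (Feb 29, 2224 is in that span).
Jun 16, 2224 → Jun 16, 2225: 365 days.
Jun 16, 2225 → Jun 16, 2226: 365 days.
Jun 16, 2226 → Jun 16, 2227: 365 days.
Jun 16, 2227 → Jun 16, 2228: 366 days (Feb 29, 2228 is in that span).
Jun 16, 2228 → Jun 16, 2229: 365 days.
Jun 16, 2229 → Jun 16, 2230: 365 days.
Jun 16, 2230 → Jun 16, 2231: 365 days.
Jun 16, 2231 → Jun 16, 2232: 366 days (Feb 29, 2232 is in that span).
Jun 16, 2232 → Jun 16, 2233: 365 days.
Jun 16, 2233 → Jul 16, 2233: 30 days (June has 30).
Jul 16, 2233 → Aug 16, 2233: 31 days (July has 31).
Aug 16, 2233 → Sep 16, 2233: 31 days (August has 31).
Sep 16, 2233 → Oct 16, 2233: 30 days (September has 30).
Oct 16, 2233 → Nov 16, 2233: 31 days (October has 31).
Nov 16, 2233 → Dec 16, 2233: 30 days (November has 30).
Dec 16, 2233 → Jan 16, 2234: 31 days (December has 31).
Jan 16, 2234 → Jan 19, 2234: 3 days.
Total: 7157 days.

7157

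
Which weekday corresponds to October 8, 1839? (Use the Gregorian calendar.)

Doomsday rule: the anchor day for the 1800s is Friday. For year 39: 39÷12 = 3 r 3, and 3÷4 = 0, so 3+3+0 = 6.
Friday + 6 ≡ Thursday — that's 1839's doomsday.
In October the doomsday date is Oct 10.
Oct 8 is 2 days before Oct 10; 2 mod 7 = 2, so Thursday − 2 = Tuesday.

Tuesday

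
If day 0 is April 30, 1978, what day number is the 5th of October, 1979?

Apr 30, 1978 → Apr 30, 1979: 365 days.
Apr 30, 1979 → May 30, 1979: 30 days (April has 30).
May 30, 1979 → Jun 30, 1979: 31 days (May has 31).
Jun 30, 1979 → Jul 30, 1979: 30 days (June has 30).
Jul 30, 1979 → Aug 30, 1979: 31 days (July has 31).
Aug 30, 1979 → Sep 30, 1979: 31 days (August has 31).
Sep 30, 1979 → Oct 5, 1979: 5 days.
Total: 523 days.

523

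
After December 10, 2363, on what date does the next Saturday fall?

December 14, 2363

Dec 10, 2363 is a Tuesday.
From Tuesday to the next Saturday is 4 days.
Dec 10, 2363 + 4 = Dec 14, 2363.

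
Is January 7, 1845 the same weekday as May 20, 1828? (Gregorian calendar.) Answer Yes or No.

From May 20, 1828 to Jan 7, 1845 is 6076 days.
6076 mod 7 = 0, so they are the same weekday.
(May 20, 1828 is a Tuesday; Jan 7, 1845 is a Tuesday.)

Yes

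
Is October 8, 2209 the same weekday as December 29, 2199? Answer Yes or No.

From Dec 29, 2199 to Oct 8, 2209 is 3570 days.
3570 mod 7 = 0, so they are the same weekday.
(Dec 29, 2199 is a Sunday; Oct 8, 2209 is a Sunday.)

Yes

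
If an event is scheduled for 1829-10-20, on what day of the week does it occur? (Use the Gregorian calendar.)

Tuesday

Doomsday rule: the anchor day for the 1800s is Friday. For year 29: 29÷12 = 2 r 5, and 5÷4 = 1, so 2+5+1 = 8.
Friday + 8 ≡ Saturday — that's 1829's doomsday.
In October the doomsday date is Oct 10.
Oct 20 is 10 days after Oct 10; 10 mod 7 = 3, so Saturday + 3 = Tuesday.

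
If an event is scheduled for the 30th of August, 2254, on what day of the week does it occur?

Wednesday

Doomsday rule: the anchor day for the 2200s is Friday. For year 54: 54÷12 = 4 r 6, and 6÷4 = 1, so 4+6+1 = 11.
Friday + 11 ≡ Tuesday — that's 2254's doomsday.
In August the doomsday date is Aug 8.
Aug 30 is 22 days after Aug 8; 22 mod 7 = 1, so Tuesday + 1 = Wednesday.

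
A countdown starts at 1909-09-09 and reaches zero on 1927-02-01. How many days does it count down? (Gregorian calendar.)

Sep 9, 1909 → Sep 9, 1910: 365 days.
Sep 9, 1910 → Sep 9, 1911: 365 days.
Sep 9, 1911 → Sep 9, 1912: 366 days (Feb 29, 1912 is in that span).
Sep 9, 1912 → Sep 9, 1913: 365 days.
Sep 9, 1913 → Sep 9, 1914: 365 days.
Sep 9, 1914 → Sep 9, 1915: 365 days.
Sep 9, 1915 → Sep 9, 1916: 366 days (Feb 29, 1916 is in that span).
Sep 9, 1916 → Sep 9, 1917: 365 days.
Sep 9, 1917 → Sep 9, 1918: 365 days.
Sep 9, 1918 → Sep 9, 1919: 365 days.
Sep 9, 1919 → Sep 9, 1920: 366 days (Feb 29, 1920 is in that span).
Sep 9, 1920 → Sep 9, 1921: 365 days.
Sep 9, 1921 → Sep 9, 1922: 365 days.
Sep 9, 1922 → Sep 9, 1923: 365 days.
Sep 9, 1923 → Sep 9, 1924: 366 days (Feb 29, 1924 is in that span).
Sep 9, 1924 → Sep 9, 1925: 365 days.
Sep 9, 1925 → Sep 9, 1926: 365 days.
Sep 9, 1926 → Oct 9, 1926: 30 days (September has 30).
Oct 9, 1926 → Nov 9, 1926: 31 days (October has 31).
Nov 9, 1926 → Dec 9, 1926: 30 days (November has 30).
Dec 9, 1926 → Jan 9, 1927: 31 days (December has 31).
Jan 9, 1927 → Feb 1, 1927: 23 days.
Total: 6354 days.

6354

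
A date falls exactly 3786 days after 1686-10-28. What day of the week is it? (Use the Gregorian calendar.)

Sunday

Oct 28, 1686 is a Monday.
3786 mod 7 = 6, so 3786 days after a Monday is Monday + 6 = Sunday.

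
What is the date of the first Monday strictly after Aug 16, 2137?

August 19, 2137

Aug 16, 2137 is a Friday.
From Friday to the next Monday is 3 days.
Aug 16, 2137 + 3 = Aug 19, 2137.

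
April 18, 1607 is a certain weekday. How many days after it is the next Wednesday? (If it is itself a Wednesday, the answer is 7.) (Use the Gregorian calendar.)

Apr 18, 1607 is a Wednesday.
From Wednesday to the next Wednesday is 7 days.

7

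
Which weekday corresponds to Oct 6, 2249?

Saturday

Doomsday rule: the anchor day for the 2200s is Friday. For year 49: 49÷12 = 4 r 1, and 1÷4 = 0, so 4+1+0 = 5.
Friday + 5 ≡ Wednesday — that's 2249's doomsday.
In October the doomsday date is Oct 10.
Oct 6 is 4 days before Oct 10; 4 mod 7 = 4, so Wednesday − 4 = Saturday.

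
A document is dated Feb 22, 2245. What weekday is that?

January 1, 2245 is a Wednesday.
Jan 1, 2245 → Feb 1, 2245: 31 days (January has 31).
Feb 1, 2245 → Feb 22, 2245: 21 days.
Total: 52 days.
52 mod 7 = 3, so Wednesday + 3 = Saturday.

Saturday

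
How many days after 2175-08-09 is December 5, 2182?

2675

Aug 9, 2175 → Aug 9, 2176: 366 days (Feb 29, 2176 is in that span).
Aug 9, 2176 → Aug 9, 2177: 365 days.
Aug 9, 2177 → Aug 9, 2178: 365 days.
Aug 9, 2178 → Aug 9, 2179: 365 days.
Aug 9, 2179 → Aug 9, 2180: 366 days (Feb 29, 2180 is in that span).
Aug 9, 2180 → Aug 9, 2181: 365 days.
Aug 9, 2181 → Aug 9, 2182: 365 days.
Aug 9, 2182 → Sep 9, 2182: 31 days (August has 31).
Sep 9, 2182 → Oct 9, 2182: 30 days (September has 30).
Oct 9, 2182 → Nov 9, 2182: 31 days (October has 31).
Nov 9, 2182 → Dec 5, 2182: 26 days.
Total: 2675 days.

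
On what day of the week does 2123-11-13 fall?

Doomsday rule: the anchor day for the 2100s is Sunday. For year 23: 23÷12 = 1 r 11, and 11÷4 = 2, so 1+11+2 = 14.
Sunday + 14 ≡ Sunday — that's 2123's doomsday.
In November the doomsday date is Nov 7.
Nov 13 is 6 days after Nov 7; 6 mod 7 = 6, so Sunday + 6 = Saturday.

Saturday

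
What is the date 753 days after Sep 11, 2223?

October 3, 2225

+366 (one year; includes Feb 29, 2224) → Sep 11, 2224 (387 left).
Sep has 30 days: +20 → Oct 1, 2224 (367 left).
Oct has 31 days: +31 → Nov 1, 2224 (336 left).
Nov has 30 days: +30 → Dec 1, 2224 (306 left).
Dec has 31 days: +31 → Jan 1, 2225 (275 left).
Jan has 31 days: +31 → Feb 1, 2225 (244 left).
Feb has 28 days: +28 → Mar 1, 2225 (216 left).
Mar has 31 days: +31 → Apr 1, 2225 (185 left).
Apr has 30 days: +30 → May 1, 2225 (155 left).
May has 31 days: +31 → Jun 1, 2225 (124 left).
Jun has 30 days: +30 → Jul 1, 2225 (94 left).
Jul has 31 days: +31 → Aug 1, 2225 (63 left).
Aug has 31 days: +31 → Sep 1, 2225 (32 left).
Sep has 30 days: +30 → Oct 1, 2225 (2 left).
+2 → Oct 3, 2225.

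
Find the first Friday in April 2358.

April 4, 2358

April 1, 2358 is a Tuesday.
The first Friday is therefore April 4 (3 days later).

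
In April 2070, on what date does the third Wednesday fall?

April 16, 2070

April 1, 2070 is a Tuesday.
The first Wednesday is therefore April 2 (1 days later).
The third Wednesday is 2 + 2×7 = April 16.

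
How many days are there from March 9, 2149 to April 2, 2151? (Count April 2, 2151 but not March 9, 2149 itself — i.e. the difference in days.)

754

Mar 9, 2149 → Mar 9, 2150: 365 days.
Mar 9, 2150 → Apr 9, 2150: 31 days (March has 31).
Apr 9, 2150 → May 9, 2150: 30 days (April has 30).
May 9, 2150 → Jun 9, 2150: 31 days (May has 31).
Jun 9, 2150 → Jul 9, 2150: 30 days (June has 30).
Jul 9, 2150 → Aug 9, 2150: 31 days (July has 31).
Aug 9, 2150 → Sep 9, 2150: 31 days (August has 31).
Sep 9, 2150 → Oct 9, 2150: 30 days (September has 30).
Oct 9, 2150 → Nov 9, 2150: 31 days (October has 31).
Nov 9, 2150 → Dec 9, 2150: 30 days (November has 30).
Dec 9, 2150 → Jan 9, 2151: 31 days (December has 31).
Jan 9, 2151 → Feb 9, 2151: 31 days (January has 31).
Feb 9, 2151 → Mar 9, 2151: 28 days (February has 28).
Mar 9, 2151 → Apr 2, 2151: 24 days.
Total: 754 days.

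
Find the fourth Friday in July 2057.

July 1, 2057 is a Sunday.
The first Friday is therefore July 6 (5 days later).
The fourth Friday is 6 + 3×7 = July 27.

July 27, 2057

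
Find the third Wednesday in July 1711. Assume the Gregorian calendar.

July 1, 1711 is a Wednesday.
The first Wednesday is therefore July 1 (same day).
The third Wednesday is 1 + 2×7 = July 15.

July 15, 1711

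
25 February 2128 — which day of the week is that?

Doomsday rule: the anchor day for the 2100s is Sunday. For year 28: 28÷12 = 2 r 4, and 4÷4 = 1, so 2+4+1 = 7.
Sunday + 7 ≡ Sunday — that's 2128's doomsday.
In February the doomsday date is Feb 29 (2128 is a leap year (divisible by 4)).
Feb 25 is 4 days before Feb 29; 4 mod 7 = 4, so Sunday − 4 = Wednesday.

Wednesday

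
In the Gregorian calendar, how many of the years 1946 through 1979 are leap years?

Multiples of 4 in [1946,1979]: 8.
Of those, multiples of 100: 0 (not leap unless ÷400).
Multiples of 400: 0.
Leap years = 8 − 0 + 0 = 8.

8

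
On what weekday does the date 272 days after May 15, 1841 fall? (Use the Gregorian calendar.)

May 15, 1841 is a Saturday.
272 mod 7 = 6, so 272 days after a Saturday is Saturday + 6 = Friday.

Friday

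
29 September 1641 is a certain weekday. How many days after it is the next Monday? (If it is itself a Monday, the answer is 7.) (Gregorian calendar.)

Sep 29, 1641 is a Sunday.
From Sunday to the next Monday is 1 day.

1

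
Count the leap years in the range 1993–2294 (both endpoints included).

Multiples of 4 in [1993,2294]: 75.
Of those, multiples of 100: 3 (not leap unless ÷400).
Multiples of 400: 1.
Leap years = 75 − 3 + 1 = 73.

73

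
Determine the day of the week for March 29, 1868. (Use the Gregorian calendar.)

Sunday

Doomsday rule: the anchor day for the 1800s is Friday. For year 68: 68÷12 = 5 r 8, and 8÷4 = 2, so 5+8+2 = 15.
Friday + 15 ≡ Saturday — that's 1868's doomsday.
In March the doomsday date is Mar 14.
Mar 29 is 15 days after Mar 14; 15 mod 7 = 1, so Saturday + 1 = Sunday.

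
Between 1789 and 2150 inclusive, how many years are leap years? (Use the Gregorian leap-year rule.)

Multiples of 4 in [1789,2150]: 90.
Of those, multiples of 100: 4 (not leap unless ÷400).
Multiples of 400: 1.
Leap years = 90 − 4 + 1 = 87.

87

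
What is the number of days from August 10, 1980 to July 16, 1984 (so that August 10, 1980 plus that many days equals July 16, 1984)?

1436

Aug 10, 1980 → Aug 10, 1981: 365 days.
Aug 10, 1981 → Aug 10, 1982: 365 days.
Aug 10, 1982 → Aug 10, 1983: 365 days.
Aug 10, 1983 → Sep 10, 1983: 31 days (August has 31).
Sep 10, 1983 → Oct 10, 1983: 30 days (September has 30).
Oct 10, 1983 → Nov 10, 1983: 31 days (October has 31).
Nov 10, 1983 → Dec 10, 1983: 30 days (November has 30).
Dec 10, 1983 → Jan 10, 1984: 31 days (December has 31).
Jan 10, 1984 → Feb 10, 1984: 31 days (January has 31).
Feb 10, 1984 → Mar 10, 1984: 29 days (February has 29).
Mar 10, 1984 → Apr 10, 1984: 31 days (March has 31).
Apr 10, 1984 → May 10, 1984: 30 days (April has 30).
May 10, 1984 → Jun 10, 1984: 31 days (May has 31).
Jun 10, 1984 → Jul 10, 1984: 30 days (June has 30).
Jul 10, 1984 → Jul 16, 1984: 6 days.
Total: 1436 days.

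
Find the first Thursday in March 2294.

March 1, 2294

March 1, 2294 is a Thursday.
The first Thursday is therefore March 1 (same day).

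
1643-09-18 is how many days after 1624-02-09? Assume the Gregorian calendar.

Feb 9, 1624 → Feb 9, 1625: 366 days (Feb 29, 1624 is in that span).
Feb 9, 1625 → Feb 9, 1626: 365 days.
Feb 9, 1626 → Feb 9, 1627: 365 days.
Feb 9, 1627 → Feb 9, 1628: 365 days.
Feb 9, 1628 → Feb 9, 1629: 366 days (Feb 29, 1628 is in that span).
Feb 9, 1629 → Feb 9, 1630: 365 days.
Feb 9, 1630 → Feb 9, 1631: 365 days.
Feb 9, 1631 → Feb 9, 1632: 365 days.
Feb 9, 1632 → Feb 9, 1633: 366 days (Feb 29, 1632 is in that span).
Feb 9, 1633 → Feb 9, 1634: 365 days.
Feb 9, 1634 → Feb 9, 1635: 365 days.
Feb 9, 1635 → Feb 9, 1636: 365 days.
Feb 9, 1636 → Feb 9, 1637: 366 days (Feb 29, 1636 is in that span).
Feb 9, 1637 → Feb 9, 1638: 365 days.
Feb 9, 1638 → Feb 9, 1639: 365 days.
Feb 9, 1639 → Feb 9, 1640: 365 days.
Feb 9, 1640 → Feb 9, 1641: 366 days (Feb 29, 1640 is in that span).
Feb 9, 1641 → Feb 9, 1642: 365 days.
Feb 9, 1642 → Feb 9, 1643: 365 days.
Feb 9, 1643 → Mar 9, 1643: 28 days (February has 28).
Mar 9, 1643 → Apr 9, 1643: 31 days (March has 31).
Apr 9, 1643 → May 9, 1643: 30 days (April has 30).
May 9, 1643 → Jun 9, 1643: 31 days (May has 31).
Jun 9, 1643 → Jul 9, 1643: 30 days (June has 30).
Jul 9, 1643 → Aug 9, 1643: 31 days (July has 31).
Aug 9, 1643 → Sep 9, 1643: 31 days (August has 31).
Sep 9, 1643 → Sep 18, 1643: 9 days.
Total: 7161 days.

7161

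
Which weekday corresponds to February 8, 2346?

Friday

Doomsday rule: the anchor day for the 2300s is Wednesday. For year 46: 46÷12 = 3 r 10, and 10÷4 = 2, so 3+10+2 = 15.
Wednesday + 15 ≡ Thursday — that's 2346's doomsday.
In February the doomsday date is Feb 28 (2346 is not a leap year).
Feb 8 is 20 days before Feb 28; 20 mod 7 = 6, so Thursday − 6 = Friday.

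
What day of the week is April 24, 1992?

Doomsday rule: the anchor day for the 1900s is Wednesday. For year 92: 92÷12 = 7 r 8, and 8÷4 = 2, so 7+8+2 = 17.
Wednesday + 17 ≡ Saturday — that's 1992's doomsday.
In April the doomsday date is Apr 4.
Apr 24 is 20 days after Apr 4; 20 mod 7 = 6, so Saturday + 6 = Friday.

Friday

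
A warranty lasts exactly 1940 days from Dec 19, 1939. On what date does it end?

April 11, 1945

+366 (one year; includes Feb 29, 1940) → Dec 19, 1940 (1574 left).
+365 (one year) → Dec 19, 1941 (1209 left).
+365 (one year) → Dec 19, 1942 (844 left).
+365 (one year) → Dec 19, 1943 (479 left).
+366 (one year; includes Feb 29, 1944) → Dec 19, 1944 (113 left).
Dec has 31 days: +13 → Jan 1, 1945 (100 left).
Jan has 31 days: +31 → Feb 1, 1945 (69 left).
Feb has 28 days: +28 → Mar 1, 1945 (41 left).
Mar has 31 days: +31 → Apr 1, 1945 (10 left).
+10 → Apr 11, 1945.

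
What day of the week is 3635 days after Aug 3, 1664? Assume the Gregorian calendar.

Tuesday

First find the weekday of Aug 3, 1664. Doomsday rule: the anchor day for the 1600s is Tuesday. For year 64: 64÷12 = 5 r 4, and 4÷4 = 1, so 5+4+1 = 10.
Tuesday + 10 ≡ Friday — that's 1664's doomsday.
In August the doomsday date is Aug 8.
Aug 3 is 5 days before Aug 8; 5 mod 7 = 5, so Friday − 5 = Sunday.
3635 mod 7 = 2, so 3635 days after a Sunday is Sunday + 2 = Tuesday.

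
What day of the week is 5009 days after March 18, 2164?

Thursday

First find the weekday of Mar 18, 2164. Doomsday rule: the anchor day for the 2100s is Sunday. For year 64: 64÷12 = 5 r 4, and 4÷4 = 1, so 5+4+1 = 10.
Sunday + 10 ≡ Wednesday — that's 2164's doomsday.
In March the doomsday date is Mar 14.
Mar 18 is 4 days after Mar 14; 4 mod 7 = 4, so Wednesday + 4 = Sunday.
5009 mod 7 = 4, so 5009 days after a Sunday is Sunday + 4 = Thursday.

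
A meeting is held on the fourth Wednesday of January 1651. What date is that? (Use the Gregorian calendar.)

January 25, 1651

January 1, 1651 is a Sunday.
The first Wednesday is therefore January 4 (3 days later).
The fourth Wednesday is 4 + 3×7 = January 25.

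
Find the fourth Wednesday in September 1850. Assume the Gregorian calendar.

September 25, 1850

September 1, 1850 is a Sunday.
The first Wednesday is therefore September 4 (3 days later).
The fourth Wednesday is 4 + 3×7 = September 25.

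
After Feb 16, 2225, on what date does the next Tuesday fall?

Feb 16, 2225 is a Wednesday.
From Wednesday to the next Tuesday is 6 days.
Feb 16, 2225 + 6 = Feb 22, 2225.

February 22, 2225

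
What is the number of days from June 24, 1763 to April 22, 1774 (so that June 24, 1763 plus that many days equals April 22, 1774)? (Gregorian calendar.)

Jun 24, 1763 → Jun 24, 1764: 366 days (Feb 29, 1764 is in that span).
Jun 24, 1764 → Jun 24, 1765: 365 days.
Jun 24, 1765 → Jun 24, 1766: 365 days.
Jun 24, 1766 → Jun 24, 1767: 365 days.
Jun 24, 1767 → Jun 24, 1768: 366 days (Feb 29, 1768 is in that span).
Jun 24, 1768 → Jun 24, 1769: 365 days.
Jun 24, 1769 → Jun 24, 1770: 365 days.
Jun 24, 1770 → Jun 24, 1771: 365 days.
Jun 24, 1771 → Jun 24, 1772: 366 days (Feb 29, 1772 is in that span).
Jun 24, 1772 → Jun 24, 1773: 365 days.
Jun 24, 1773 → Jul 24, 1773: 30 days (June has 30).
Jul 24, 1773 → Aug 24, 1773: 31 days (July has 31).
Aug 24, 1773 → Sep 24, 1773: 31 days (August has 31).
Sep 24, 1773 → Oct 24, 1773: 30 days (September has 30).
Oct 24, 1773 → Nov 24, 1773: 31 days (October has 31).
Nov 24, 1773 → Dec 24, 1773: 30 days (November has 30).
Dec 24, 1773 → Jan 24, 1774: 31 days (December has 31).
Jan 24, 1774 → Feb 24, 1774: 31 days (January has 31).
Feb 24, 1774 → Mar 24, 1774: 28 days (February has 28).
Mar 24, 1774 → Apr 22, 1774: 29 days.
Total: 3955 days.

3955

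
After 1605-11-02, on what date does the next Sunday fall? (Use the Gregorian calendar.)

November 6, 1605

Nov 2, 1605 is a Wednesday.
From Wednesday to the next Sunday is 4 days.
Nov 2, 1605 + 4 = Nov 6, 1605.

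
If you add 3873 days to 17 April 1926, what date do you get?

+365 (one year) → Apr 17, 1927 (3508 left).
+366 (one year; includes Feb 29, 1928) → Apr 17, 1928 (3142 left).
+365 (one year) → Apr 17, 1929 (2777 left).
+365 (one year) → Apr 17, 1930 (2412 left).
+365 (one year) → Apr 17, 1931 (2047 left).
+366 (one year; includes Feb 29, 1932) → Apr 17, 1932 (1681 left).
+365 (one year) → Apr 17, 1933 (1316 left).
+365 (one year) → Apr 17, 1934 (951 left).
+365 (one year) → Apr 17, 1935 (586 left).
+366 (one year; includes Feb 29, 1936) → Apr 17, 1936 (220 left).
Apr has 30 days: +14 → May 1, 1936 (206 left).
May has 31 days: +31 → Jun 1, 1936 (175 left).
Jun has 30 days: +30 → Jul 1, 1936 (145 left).
Jul has 31 days: +31 → Aug 1, 1936 (114 left).
Aug has 31 days: +31 → Sep 1, 1936 (83 left).
Sep has 30 days: +30 → Oct 1, 1936 (53 left).
Oct has 31 days: +31 → Nov 1, 1936 (22 left).
+22 → Nov 23, 1936.

November 23, 1936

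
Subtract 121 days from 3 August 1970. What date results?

−3 → Jul 31, 1970 (end of Jul, 31 days; 118 left).
−31 → Jun 30, 1970 (end of Jun, 30 days; 87 left).
−30 → May 31, 1970 (end of May, 31 days; 57 left).
−31 → Apr 30, 1970 (end of Apr, 30 days; 26 left).
−26 → Apr 4, 1970.

April 4, 1970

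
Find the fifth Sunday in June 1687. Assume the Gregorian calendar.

June 1, 1687 is a Sunday.
The first Sunday is therefore June 1 (same day).
The fifth Sunday is 1 + 4×7 = June 29.

June 29, 1687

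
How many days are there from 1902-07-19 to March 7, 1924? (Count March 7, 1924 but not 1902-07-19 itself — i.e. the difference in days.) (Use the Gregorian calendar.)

7902

Jul 19, 1902 → Jul 19, 1903: 365 days.
Jul 19, 1903 → Jul 19, 1904: 366 days (Feb 29, 1904 is in that span).
Jul 19, 1904 → Jul 19, 1905: 365 days.
Jul 19, 1905 → Jul 19, 1906: 365 days.
Jul 19, 1906 → Jul 19, 1907: 365 days.
Jul 19, 1907 → Jul 19, 1908: 366 days (Feb 29, 1908 is in that span).
Jul 19, 1908 → Jul 19, 1909: 365 days.
Jul 19, 1909 → Jul 19, 1910: 365 days.
Jul 19, 1910 → Jul 19, 1911: 365 days.
Jul 19, 1911 → Jul 19, 1912: 366 days (Feb 29, 1912 is in that span).
Jul 19, 1912 → Jul 19, 1913: 365 days.
Jul 19, 1913 → Jul 19, 1914: 365 days.
Jul 19, 1914 → Jul 19, 1915: 365 days.
Jul 19, 1915 → Jul 19, 1916: 366 days (Feb 29, 1916 is in that span).
Jul 19, 1916 → Jul 19, 1917: 365 days.
Jul 19, 1917 → Jul 19, 1918: 365 days.
Jul 19, 1918 → Jul 19, 1919: 365 days.
Jul 19, 1919 → Jul 19, 1920: 366 days (Feb 29, 1920 is in that span).
Jul 19, 1920 → Jul 19, 1921: 365 days.
Jul 19, 1921 → Jul 19, 1922: 365 days.
Jul 19, 1922 → Jul 19, 1923: 365 days.
Jul 19, 1923 → Aug 19, 1923: 31 days (July has 31).
Aug 19, 1923 → Sep 19, 1923: 31 days (August has 31).
Sep 19, 1923 → Oct 19, 1923: 30 days (September has 30).
Oct 19, 1923 → Nov 19, 1923: 31 days (October has 31).
Nov 19, 1923 → Dec 19, 1923: 30 days (November has 30).
Dec 19, 1923 → Jan 19, 1924: 31 days (December has 31).
Jan 19, 1924 → Feb 19, 1924: 31 days (January has 31).
Feb 19, 1924 → Mar 7, 1924: 17 days.
Total: 7902 days.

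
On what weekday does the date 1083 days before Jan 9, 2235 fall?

Jan 9, 2235 is a Friday.
1083 mod 7 = 5, so 1083 days before a Friday is Friday − 5 = Sunday.

Sunday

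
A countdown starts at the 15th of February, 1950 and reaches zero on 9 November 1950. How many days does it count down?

267

Feb 15, 1950 → Mar 15, 1950: 28 days (February has 28).
Mar 15, 1950 → Apr 15, 1950: 31 days (March has 31).
Apr 15, 1950 → May 15, 1950: 30 days (April has 30).
May 15, 1950 → Jun 15, 1950: 31 days (May has 31).
Jun 15, 1950 → Jul 15, 1950: 30 days (June has 30).
Jul 15, 1950 → Aug 15, 1950: 31 days (July has 31).
Aug 15, 1950 → Sep 15, 1950: 31 days (August has 31).
Sep 15, 1950 → Oct 15, 1950: 30 days (September has 30).
Oct 15, 1950 → Nov 9, 1950: 25 days.
Total: 267 days.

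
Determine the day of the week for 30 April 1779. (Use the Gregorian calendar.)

Doomsday rule: the anchor day for the 1700s is Sunday. For year 79: 79÷12 = 6 r 7, and 7÷4 = 1, so 6+7+1 = 14.
Sunday + 14 ≡ Sunday — that's 1779's doomsday.
In April the doomsday date is Apr 4.
Apr 30 is 26 days after Apr 4; 26 mod 7 = 5, so Sunday + 5 = Friday.

Friday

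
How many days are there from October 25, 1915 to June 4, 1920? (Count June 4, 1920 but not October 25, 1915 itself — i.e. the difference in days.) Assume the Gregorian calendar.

Oct 25, 1915 → Oct 25, 1916: 366 days (Feb 29, 1916 is in that span).
Oct 25, 1916 → Oct 25, 1917: 365 days.
Oct 25, 1917 → Oct 25, 1918: 365 days.
Oct 25, 1918 → Oct 25, 1919: 365 days.
Oct 25, 1919 → Nov 25, 1919: 31 days (October has 31).
Nov 25, 1919 → Dec 25, 1919: 30 days (November has 30).
Dec 25, 1919 → Jan 25, 1920: 31 days (December has 31).
Jan 25, 1920 → Feb 25, 1920: 31 days (January has 31).
Feb 25, 1920 → Mar 25, 1920: 29 days (February has 29).
Mar 25, 1920 → Apr 25, 1920: 31 days (March has 31).
Apr 25, 1920 → May 25, 1920: 30 days (April has 30).
May 25, 1920 → Jun 4, 1920: 10 days.
Total: 1684 days.

1684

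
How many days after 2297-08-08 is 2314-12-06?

6328

Aug 8, 2297 → Aug 8, 2298: 365 days.
Aug 8, 2298 → Aug 8, 2299: 365 days.
Aug 8, 2299 → Aug 8, 2300: 365 days.
Aug 8, 2300 → Aug 8, 2301: 365 days.
Aug 8, 2301 → Aug 8, 2302: 365 days.
Aug 8, 2302 → Aug 8, 2303: 365 days.
Aug 8, 2303 → Aug 8, 2304: 366 days (Feb 29, 2304 is in that span).
Aug 8, 2304 → Aug 8, 2305: 365 days.
Aug 8, 2305 → Aug 8, 2306: 365 days.
Aug 8, 2306 → Aug 8, 2307: 365 days.
Aug 8, 2307 → Aug 8, 2308: 366 days (Feb 29, 2308 is in that span).
Aug 8, 2308 → Aug 8, 2309: 365 days.
Aug 8, 2309 → Aug 8, 2310: 365 days.
Aug 8, 2310 → Aug 8, 2311: 365 days.
Aug 8, 2311 → Aug 8, 2312: 366 days (Feb 29, 2312 is in that span).
Aug 8, 2312 → Aug 8, 2313: 365 days.
Aug 8, 2313 → Aug 8, 2314: 365 days.
Aug 8, 2314 → Sep 8, 2314: 31 days (August has 31).
Sep 8, 2314 → Oct 8, 2314: 30 days (September has 30).
Oct 8, 2314 → Nov 8, 2314: 31 days (October has 31).
Nov 8, 2314 → Dec 6, 2314: 28 days.
Total: 6328 days.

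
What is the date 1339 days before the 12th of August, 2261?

December 12, 2257

−365 (one year) → Aug 12, 2260 (974 left).
−366 (one year; includes Feb 29, 2260) → Aug 12, 2259 (608 left).
−365 (one year) → Aug 12, 2258 (243 left).
−12 → Jul 31, 2258 (end of Jul, 31 days; 231 left).
−31 → Jun 30, 2258 (end of Jun, 30 days; 200 left).
−30 → May 31, 2258 (end of May, 31 days; 170 left).
−31 → Apr 30, 2258 (end of Apr, 30 days; 139 left).
−30 → Mar 31, 2258 (end of Mar, 31 days; 109 left).
−31 → Feb 28, 2258 (end of Feb, 28 days; 78 left).
−28 → Jan 31, 2258 (end of Jan, 31 days; 50 left).
−31 → Dec 31, 2257 (end of Dec, 31 days; 19 left).
−19 → Dec 12, 2257.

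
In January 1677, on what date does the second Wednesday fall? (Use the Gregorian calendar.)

January 1, 1677 is a Friday.
The first Wednesday is therefore January 6 (5 days later).
The second Wednesday is 6 + 1×7 = January 13.

January 13, 1677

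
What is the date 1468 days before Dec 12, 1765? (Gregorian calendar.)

−365 (one year) → Dec 12, 1764 (1103 left).
−366 (one year; includes Feb 29, 1764) → Dec 12, 1763 (737 left).
−365 (one year) → Dec 12, 1762 (372 left).
−12 → Nov 30, 1762 (end of Nov, 30 days; 360 left).
−30 → Oct 31, 1762 (end of Oct, 31 days; 330 left).
−31 → Sep 30, 1762 (end of Sep, 30 days; 299 left).
−30 → Aug 31, 1762 (end of Aug, 31 days; 269 left).
−31 → Jul 31, 1762 (end of Jul, 31 days; 238 left).
−31 → Jun 30, 1762 (end of Jun, 30 days; 207 left).
−30 → May 31, 1762 (end of May, 31 days; 177 left).
−31 → Apr 30, 1762 (end of Apr, 30 days; 146 left).
−30 → Mar 31, 1762 (end of Mar, 31 days; 116 left).
−31 → Feb 28, 1762 (end of Feb, 28 days; 85 left).
−28 → Jan 31, 1762 (end of Jan, 31 days; 57 left).
−31 → Dec 31, 1761 (end of Dec, 31 days; 26 left).
−26 → Dec 5, 1761.

December 5, 1761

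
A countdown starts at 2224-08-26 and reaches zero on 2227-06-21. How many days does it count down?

1029

Aug 26, 2224 → Aug 26, 2225: 365 days.
Aug 26, 2225 → Aug 26, 2226: 365 days.
Aug 26, 2226 → Sep 26, 2226: 31 days (August has 31).
Sep 26, 2226 → Oct 26, 2226: 30 days (September has 30).
Oct 26, 2226 → Nov 26, 2226: 31 days (October has 31).
Nov 26, 2226 → Dec 26, 2226: 30 days (November has 30).
Dec 26, 2226 → Jan 26, 2227: 31 days (December has 31).
Jan 26, 2227 → Feb 26, 2227: 31 days (January has 31).
Feb 26, 2227 → Mar 26, 2227: 28 days (February has 28).
Mar 26, 2227 → Apr 26, 2227: 31 days (March has 31).
Apr 26, 2227 → May 26, 2227: 30 days (April has 30).
May 26, 2227 → Jun 21, 2227: 26 days.
Total: 1029 days.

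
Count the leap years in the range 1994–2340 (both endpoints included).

Multiples of 4 in [1994,2340]: 87.
Of those, multiples of 100: 4 (not leap unless ÷400).
Multiples of 400: 1.
Leap years = 87 − 4 + 1 = 84.

84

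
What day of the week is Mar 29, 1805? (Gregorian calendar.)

January 1, 1805 is a Tuesday.
Jan 1, 1805 → Feb 1, 1805: 31 days (January has 31).
Feb 1, 1805 → Mar 1, 1805: 28 days (February has 28).
Mar 1, 1805 → Mar 29, 1805: 28 days.
Total: 87 days.
87 mod 7 = 3, so Tuesday + 3 = Friday.

Friday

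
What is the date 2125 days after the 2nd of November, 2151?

+366 (one year; includes Feb 29, 2152) → Nov 2, 2152 (1759 left).
+365 (one year) → Nov 2, 2153 (1394 left).
+365 (one year) → Nov 2, 2154 (1029 left).
+365 (one year) → Nov 2, 2155 (664 left).
+366 (one year; includes Feb 29, 2156) → Nov 2, 2156 (298 left).
Nov has 30 days: +29 → Dec 1, 2156 (269 left).
Dec has 31 days: +31 → Jan 1, 2157 (238 left).
Jan has 31 days: +31 → Feb 1, 2157 (207 left).
Feb has 28 days: +28 → Mar 1, 2157 (179 left).
Mar has 31 days: +31 → Apr 1, 2157 (148 left).
Apr has 30 days: +30 → May 1, 2157 (118 left).
May has 31 days: +31 → Jun 1, 2157 (87 left).
Jun has 30 days: +30 → Jul 1, 2157 (57 left).
Jul has 31 days: +31 → Aug 1, 2157 (26 left).
+26 → Aug 27, 2157.

August 27, 2157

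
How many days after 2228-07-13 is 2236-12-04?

3066

Jul 13, 2228 → Jul 13, 2229: 365 days.
Jul 13, 2229 → Jul 13, 2230: 365 days.
Jul 13, 2230 → Jul 13, 2231: 365 days.
Jul 13, 2231 → Jul 13, 2232: 366 days (Feb 29, 2232 is in that span).
Jul 13, 2232 → Jul 13, 2233: 365 days.
Jul 13, 2233 → Jul 13, 2234: 365 days.
Jul 13, 2234 → Jul 13, 2235: 365 days.
Jul 13, 2235 → Jul 13, 2236: 366 days (Feb 29, 2236 is in that span).
Jul 13, 2236 → Aug 13, 2236: 31 days (July has 31).
Aug 13, 2236 → Sep 13, 2236: 31 days (August has 31).
Sep 13, 2236 → Oct 13, 2236: 30 days (September has 30).
Oct 13, 2236 → Nov 13, 2236: 31 days (October has 31).
Nov 13, 2236 → Dec 4, 2236: 21 days.
Total: 3066 days.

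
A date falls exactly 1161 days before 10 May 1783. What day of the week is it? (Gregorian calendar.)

Sunday

First find the weekday of May 10, 1783. Doomsday rule: the anchor day for the 1700s is Sunday. For year 83: 83÷12 = 6 r 11, and 11÷4 = 2, so 6+11+2 = 19.
Sunday + 19 ≡ Friday — that's 1783's doomsday.
In May the doomsday date is May 9.
May 10 is 1 day after May 9; 1 mod 7 = 1, so Friday + 1 = Saturday.
1161 mod 7 = 6, so 1161 days before a Saturday is Saturday − 6 = Sunday.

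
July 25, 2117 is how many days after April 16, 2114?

Apr 16, 2114 → Apr 16, 2115: 365 days.
Apr 16, 2115 → Apr 16, 2116: 366 days (Feb 29, 2116 is in that span).
Apr 16, 2116 → Apr 16, 2117: 365 days.
Apr 16, 2117 → May 16, 2117: 30 days (April has 30).
May 16, 2117 → Jun 16, 2117: 31 days (May has 31).
Jun 16, 2117 → Jul 16, 2117: 30 days (June has 30).
Jul 16, 2117 → Jul 25, 2117: 9 days.
Total: 1196 days.

1196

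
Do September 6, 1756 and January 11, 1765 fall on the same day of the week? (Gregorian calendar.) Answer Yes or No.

From Sep 6, 1756 to Jan 11, 1765 is 3049 days.
3049 mod 7 = 4, so they are different weekdays.
(Sep 6, 1756 is a Monday; Jan 11, 1765 is a Friday.)

No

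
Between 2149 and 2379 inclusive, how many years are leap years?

55

Multiples of 4 in [2149,2379]: 57.
Of those, multiples of 100: 2 (not leap unless ÷400).
Multiples of 400: 0.
Leap years = 57 − 2 + 0 = 55.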